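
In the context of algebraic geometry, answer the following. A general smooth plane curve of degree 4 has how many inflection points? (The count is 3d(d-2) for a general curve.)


For a general smooth plane curve C of degree d, the inflection points are
the intersection of C with its Hessian curve, which has degree 3(d-2).
By Bezout, the total intersection number is d * 3(d-2) = 4 * 6 = 24.
For a general curve every flex is ordinary, so each contributes
multiplicity 1 to C·Hess(C), and the number of distinct inflection
points is 3d(d-2).
Inflection points = 3*4*(4-2) = 3*4*2 = 24

24


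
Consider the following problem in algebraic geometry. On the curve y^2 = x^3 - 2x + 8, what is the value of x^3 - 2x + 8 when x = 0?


Compute x^3 - 2x + 8 at x = 0:
x^3 = 0^3 = 0
(-2)*x = (-2)*0 = 0
Sum: 0 + 0 + 8 = 8

8


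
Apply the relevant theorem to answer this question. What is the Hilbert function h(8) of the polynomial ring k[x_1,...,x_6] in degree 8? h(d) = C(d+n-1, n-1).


The Hilbert function for the polynomial ring in 6 variables is:
h(d) = C(d+n-1, n-1)
h(8) = C(8+6-1, 6-1) = C(13, 5)
= 13! / (5! * 8!)
= 1287

1287


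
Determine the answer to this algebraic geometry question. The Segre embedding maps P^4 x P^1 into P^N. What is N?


The Segre embedding maps P^m x P^n into P^N via
all products of coordinates from each factor.
N = (m+1)(n+1) - 1
N = (4+1)(1+1) - 1
N = 5*2 - 1
N = 10 - 1 = 9

9


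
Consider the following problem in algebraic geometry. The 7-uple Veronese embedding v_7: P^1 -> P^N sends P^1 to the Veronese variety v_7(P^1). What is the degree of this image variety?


The Veronese variety v_7(P^1) has degree d^r.
d^r = 7^1 = 7

7


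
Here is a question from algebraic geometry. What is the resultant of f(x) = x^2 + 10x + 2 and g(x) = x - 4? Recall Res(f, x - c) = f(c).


For Res(f, x - c), we evaluate f at x = c.
f(4) = 4^2 + 10*4 + 2
= 16 + 40 + 2
= 56 + 2 = 58
Res(f, g) = 58

58


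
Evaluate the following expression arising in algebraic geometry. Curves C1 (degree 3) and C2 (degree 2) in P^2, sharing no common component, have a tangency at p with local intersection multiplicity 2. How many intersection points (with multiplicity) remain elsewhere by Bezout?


By Bezout's theorem, the total intersection number is d1 * d2.
Total = 3 * 2 = 6
Intersection multiplicity at p = 2
Remaining intersections = 6 - 2 = 4

4


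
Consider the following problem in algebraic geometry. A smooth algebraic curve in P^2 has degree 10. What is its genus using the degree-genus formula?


Using the genus formula for smooth plane curves:
g = (d-1)(d-2)/2
g = (10-1)(10-2)/2
g = 9*8/2
g = 72/2 = 36

36


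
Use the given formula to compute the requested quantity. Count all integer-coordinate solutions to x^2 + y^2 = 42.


Systematically check integer values of x where x^2 <= 42.
For each valid x, check if 42 - x^2 is a perfect square.
Total integer solutions found: 0

0


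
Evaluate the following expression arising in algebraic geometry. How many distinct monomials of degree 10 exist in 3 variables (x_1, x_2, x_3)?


The number of degree-10 monomials in 3 variables is C(d+n-1, n-1).
= C(10+3-1, 3-1) = C(12, 2)
= 66

66


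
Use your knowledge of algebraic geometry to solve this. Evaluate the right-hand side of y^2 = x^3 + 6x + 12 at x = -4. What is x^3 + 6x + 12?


Compute x^3 + 6x + 12 at x = -4:
x^3 = (-4)^3 = -64
6*x = 6*(-4) = -24
Sum: -64 - 24 + 12 = -76

-76


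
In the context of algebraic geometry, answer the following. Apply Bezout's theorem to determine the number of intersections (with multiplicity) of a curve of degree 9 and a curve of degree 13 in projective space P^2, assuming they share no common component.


Bezout's theorem states the intersection count equals the product of degrees.
Intersection count = 9 * 13 = 117

117


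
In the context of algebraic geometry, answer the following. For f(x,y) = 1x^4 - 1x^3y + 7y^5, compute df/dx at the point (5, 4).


df/dx = 4*1*x^3 + 3*(-1)*x^2*y
At (5,4): 4*1*5^3 + 3*(-1)*5^2*4
= 500 - 300
= 200

200


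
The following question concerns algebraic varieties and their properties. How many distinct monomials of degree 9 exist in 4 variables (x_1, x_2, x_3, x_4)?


The number of degree-9 monomials in 4 variables is C(d+n-1, n-1).
= C(9+4-1, 4-1) = C(12, 3)
= 220

220


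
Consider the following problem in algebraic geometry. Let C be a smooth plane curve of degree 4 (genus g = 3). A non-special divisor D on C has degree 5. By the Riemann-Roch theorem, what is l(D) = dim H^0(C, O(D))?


First, compute the genus of a smooth plane curve of degree 4:
g = (d-1)(d-2)/2 = (4-1)(4-2)/2 = 3
For a non-special divisor D (i.e., h^1(D) = 0), Riemann-Roch gives:
l(D) = deg(D) - g + 1
Since deg(D) = 5 >= 2g - 1 = 5, D is non-special.
l(D) = 5 - 3 + 1 = 3

3


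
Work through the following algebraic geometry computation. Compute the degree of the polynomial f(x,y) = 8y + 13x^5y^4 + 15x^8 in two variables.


Examine each term for its total degree (sum of exponents).
  Term '8y' has total degree 0+1 = 1.
  Term '13x^5y^4' has total degree 5+4 = 9.
  Term '15x^8' has total degree 8+0 = 8.
The maximum total degree among all terms is 9.

9


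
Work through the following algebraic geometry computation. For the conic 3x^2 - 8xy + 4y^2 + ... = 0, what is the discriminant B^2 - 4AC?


The discriminant of a conic Ax^2 + Bxy + Cy^2 + ... = 0 is B^2 - 4AC.
B^2 = (-8)^2 = 64
4AC = 4*3*4 = 48
Discriminant = 64 - 48 = 16

16


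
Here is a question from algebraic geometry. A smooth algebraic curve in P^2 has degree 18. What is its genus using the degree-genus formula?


Using the genus formula for smooth plane curves:
g = (d-1)(d-2)/2
g = (18-1)(18-2)/2
g = 17*16/2
g = 272/2 = 136

136


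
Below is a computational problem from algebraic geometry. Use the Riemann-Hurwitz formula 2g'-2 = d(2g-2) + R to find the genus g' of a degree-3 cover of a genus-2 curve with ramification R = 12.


Riemann-Hurwitz formula: 2g' - 2 = d(2g - 2) + R
Given: d = 3, g = 2, R = 12
2g' - 2 = 3*(2*2 - 2) + 12
2g' - 2 = 3*2 + 12
2g' - 2 = 6 + 12 = 18
2g' = 20
g' = 10

10


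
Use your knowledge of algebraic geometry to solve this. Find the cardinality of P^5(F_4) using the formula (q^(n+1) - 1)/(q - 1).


P^5(F_4) has (q^(n+1) - 1)/(q - 1) points.
= 4^5 + 4^4 + 4^3 + 4^2 + 4^1 + 4^0
= 1024 + 256 + 64 + 16 + 4 + 1
= 1365

1365


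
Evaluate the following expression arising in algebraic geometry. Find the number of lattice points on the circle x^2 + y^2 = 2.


Systematically check integer values of x where x^2 <= 2.
For each valid x, check if 2 - x^2 is a perfect square.
x=1: 2 - 1 = 1, sqrt = 1 (valid)
Total integer solutions found: 4

4


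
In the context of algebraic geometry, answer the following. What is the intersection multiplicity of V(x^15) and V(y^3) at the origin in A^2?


The intersection multiplicity of V(x^a) and V(y^b) at the origin is:
I(O; V(x^15), V(y^3)) = dim_k(k[x,y]/(x^15, y^3))
A basis for k[x,y]/(x^15, y^3) is the set of monomials x^i * y^j
where 0 <= i < 15 and 0 <= j < 3.
The number of such monomials is 15 * 3 = 45

45


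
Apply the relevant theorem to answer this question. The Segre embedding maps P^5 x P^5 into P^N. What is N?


The Segre embedding maps P^m x P^n into P^N via
all products of coordinates from each factor.
N = (m+1)(n+1) - 1
N = (5+1)(5+1) - 1
N = 6*6 - 1
N = 36 - 1 = 35

35


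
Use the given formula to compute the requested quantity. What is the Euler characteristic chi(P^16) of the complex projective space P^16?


The complex projective space P^16 has one cell in each even real dimension 0, 2, ..., 32.
The cohomology groups are H^{2k}(P^16) = Z for k = 0,...,16, and 0 otherwise.
Euler characteristic = sum of Betti numbers = 1 per even-dimensional cohomology group.
chi(P^16) = 16 + 1 = 17

17


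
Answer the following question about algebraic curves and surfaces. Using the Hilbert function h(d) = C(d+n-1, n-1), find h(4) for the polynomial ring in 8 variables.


The Hilbert function for the polynomial ring in 8 variables is:
h(d) = C(d+n-1, n-1)
h(4) = C(4+8-1, 8-1) = C(11, 7)
= 11! / (7! * 4!)
= 330

330


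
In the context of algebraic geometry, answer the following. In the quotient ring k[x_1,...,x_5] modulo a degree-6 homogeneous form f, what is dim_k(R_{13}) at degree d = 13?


For R = k[x_1,...,x_n]/(f) with f homogeneous of degree e:
The Hilbert series is (1 - t^e)/(1 - t)^n.
So h(d) = C(d+n-1, n-1) - C(d-e+n-1, n-1) for d >= e.
With n=5, e=6, d=13:
C(13+5-1, 5-1) = C(17, 4) = 2380
C(13-6+5-1, 5-1) = C(11, 4) = 330
h(13) = 2380 - 330 = 2050

2050


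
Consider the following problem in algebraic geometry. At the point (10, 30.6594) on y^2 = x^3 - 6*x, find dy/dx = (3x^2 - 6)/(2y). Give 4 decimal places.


Using implicit differentiation of y^2 = x^3 - 6*x:
2y * dy/dx = 3x^2 - 6
dy/dx = (3x^2 - 6)/(2y)
Numerator: 3*10^2 - 6 = 294
Denominator: 2*30.6594 = 61.3188
dy/dx = 294/61.3188 = 4.7946

4.7946


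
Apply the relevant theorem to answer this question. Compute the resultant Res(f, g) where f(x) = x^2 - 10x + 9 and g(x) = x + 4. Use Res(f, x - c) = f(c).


For Res(f, x - c), we evaluate f at x = c.
f(-4) = (-4)^2 - 10*(-4) + 9
= 16 + 40 + 9
= 56 + 9 = 65
Res(f, g) = 65

65


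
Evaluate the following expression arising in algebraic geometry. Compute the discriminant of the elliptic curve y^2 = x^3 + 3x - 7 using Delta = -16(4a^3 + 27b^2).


Compute each component:
4a^3 = 4*3^3 = 4*27 = 108
27b^2 = 27*(-7)^2 = 27*49 = 1323
4a^3 + 27b^2 = 108 + 1323 = 1431
Delta = -16*1431 = -22896

-22896


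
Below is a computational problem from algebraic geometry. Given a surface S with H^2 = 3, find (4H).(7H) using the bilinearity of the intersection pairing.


Using bilinearity of the intersection pairing on a surface S:
(aH).(bH) = ab * (H.H)
We have H^2 = 3.
D.E = (4H).(7H) = 4*7*3
= 28*3
= 84

84


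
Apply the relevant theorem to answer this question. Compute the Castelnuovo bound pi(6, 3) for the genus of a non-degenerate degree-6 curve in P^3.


Castelnuovo's bound: write d - 1 = m(r-1) + epsilon with 0 <= epsilon < r-1.
d - 1 = 6 - 1 = 5
r - 1 = 3 - 1 = 2
5 = 2*2 + 1, so m = 2, epsilon = 1
pi(d, r) = m(m-1)(r-1)/2 + m*epsilon
= 2*1*2/2 + 2*1
= 4/2 + 2
= 2 + 2 = 4

4


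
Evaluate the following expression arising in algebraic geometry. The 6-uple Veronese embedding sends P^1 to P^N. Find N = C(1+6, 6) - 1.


The Veronese embedding v_d: P^n -> P^N maps each point to all
degree-d monomials in n+1 homogeneous coordinates.
N = C(n+d, d) - 1
N = C(1+6, 6) - 1
N = C(7, 6) - 1
C(7, 6) = 7
N = 7 - 1 = 6

6


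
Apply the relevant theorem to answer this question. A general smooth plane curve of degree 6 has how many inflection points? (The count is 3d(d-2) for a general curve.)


For a general smooth plane curve C of degree d, the inflection points are
the intersection of C with its Hessian curve, which has degree 3(d-2).
By Bezout, the total intersection number is d * 3(d-2) = 6 * 12 = 72.
For a general curve every flex is ordinary, so each contributes
multiplicity 1 to C·Hess(C), and the number of distinct inflection
points is 3d(d-2).
Inflection points = 3*6*(6-2) = 3*6*4 = 72

72


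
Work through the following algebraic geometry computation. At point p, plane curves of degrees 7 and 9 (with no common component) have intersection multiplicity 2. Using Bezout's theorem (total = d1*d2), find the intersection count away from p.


By Bezout's theorem, the total intersection number is d1 * d2.
Total = 7 * 9 = 63
Intersection multiplicity at p = 2
Remaining intersections = 63 - 2 = 61

61


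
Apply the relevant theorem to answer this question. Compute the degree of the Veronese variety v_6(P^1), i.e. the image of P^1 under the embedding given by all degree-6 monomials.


The Veronese variety v_6(P^1) has degree d^r.
d^r = 6^1 = 6

6


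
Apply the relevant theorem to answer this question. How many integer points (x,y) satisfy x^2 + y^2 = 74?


Systematically check integer values of x where x^2 <= 74.
For each valid x, check if 74 - x^2 is a perfect square.
x=5: 74 - 25 = 49, sqrt = 7 (valid)
x=7: 74 - 49 = 25, sqrt = 5 (valid)
Total integer solutions found: 8

8


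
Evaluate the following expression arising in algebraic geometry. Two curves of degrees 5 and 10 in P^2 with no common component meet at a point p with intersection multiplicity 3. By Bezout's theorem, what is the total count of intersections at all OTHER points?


By Bezout's theorem, the total intersection number is d1 * d2.
Total = 5 * 10 = 50
Intersection multiplicity at p = 3
Remaining intersections = 50 - 3 = 47

47


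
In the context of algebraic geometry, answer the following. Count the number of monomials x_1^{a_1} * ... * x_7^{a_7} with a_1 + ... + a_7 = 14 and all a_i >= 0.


The number of degree-14 monomials in 7 variables is C(d+n-1, n-1).
= C(14+7-1, 7-1) = C(20, 6)
= 38760

38760


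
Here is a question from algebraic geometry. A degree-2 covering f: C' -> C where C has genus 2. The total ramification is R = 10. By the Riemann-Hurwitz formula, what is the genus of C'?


Riemann-Hurwitz formula: 2g' - 2 = d(2g - 2) + R
Given: d = 2, g = 2, R = 10
2g' - 2 = 2*(2*2 - 2) + 10
2g' - 2 = 2*2 + 10
2g' - 2 = 4 + 10 = 14
2g' = 16
g' = 8

8


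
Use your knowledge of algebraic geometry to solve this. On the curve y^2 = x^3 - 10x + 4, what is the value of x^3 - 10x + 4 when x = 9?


Compute x^3 - 10x + 4 at x = 9:
x^3 = 9^3 = 729
(-10)*x = (-10)*9 = -90
Sum: 729 - 90 + 4 = 643

643


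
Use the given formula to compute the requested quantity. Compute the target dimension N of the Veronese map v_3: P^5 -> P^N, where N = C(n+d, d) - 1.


The Veronese embedding v_d: P^n -> P^N maps each point to all
degree-d monomials in n+1 homogeneous coordinates.
N = C(n+d, d) - 1
N = C(5+3, 3) - 1
N = C(8, 3) - 1
C(8, 3) = 56
N = 56 - 1 = 55

55


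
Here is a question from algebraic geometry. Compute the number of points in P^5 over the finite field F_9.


P^5(F_9) has (q^(n+1) - 1)/(q - 1) points.
= 9^5 + 9^4 + 9^3 + 9^2 + 9^1 + 9^0
= 59049 + 6561 + 729 + 81 + 9 + 1
= 66430

66430


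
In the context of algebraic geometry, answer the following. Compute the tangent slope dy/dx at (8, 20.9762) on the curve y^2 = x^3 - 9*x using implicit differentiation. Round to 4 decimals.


Using implicit differentiation of y^2 = x^3 - 9*x:
2y * dy/dx = 3x^2 - 9
dy/dx = (3x^2 - 9)/(2y)
Numerator: 3*8^2 - 9 = 183
Denominator: 2*20.9762 = 41.9524
dy/dx = 183/41.9524 = 4.3621

4.3621


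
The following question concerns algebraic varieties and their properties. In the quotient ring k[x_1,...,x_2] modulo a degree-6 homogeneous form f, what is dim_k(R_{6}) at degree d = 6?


For R = k[x_1,...,x_n]/(f) with f homogeneous of degree e:
The Hilbert series is (1 - t^e)/(1 - t)^n.
So h(d) = C(d+n-1, n-1) - C(d-e+n-1, n-1) for d >= e.
With n=2, e=6, d=6:
C(6+2-1, 2-1) = C(7, 1) = 7
C(6-6+2-1, 2-1) = C(1, 1) = 1
h(6) = 7 - 1 = 6

6


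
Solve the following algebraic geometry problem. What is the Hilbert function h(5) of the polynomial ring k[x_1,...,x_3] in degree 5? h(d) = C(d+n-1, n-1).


The Hilbert function for the polynomial ring in 3 variables is:
h(d) = C(d+n-1, n-1)
h(5) = C(5+3-1, 3-1) = C(7, 2)
= 7! / (2! * 5!)
= 21

21


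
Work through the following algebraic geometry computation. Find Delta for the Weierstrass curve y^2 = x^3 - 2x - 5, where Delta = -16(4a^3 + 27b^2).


Compute each component:
4a^3 = 4*(-2)^3 = 4*(-8) = -32
27b^2 = 27*(-5)^2 = 27*25 = 675
4a^3 + 27b^2 = -32 + 675 = 643
Delta = -16*643 = -10288

-10288


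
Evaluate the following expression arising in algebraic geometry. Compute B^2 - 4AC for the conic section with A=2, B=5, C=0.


The discriminant of a conic Ax^2 + Bxy + Cy^2 + ... = 0 is B^2 - 4AC.
B^2 = 5^2 = 25
4AC = 4*2*0 = 0
Discriminant = 25 + 0 = 25

25


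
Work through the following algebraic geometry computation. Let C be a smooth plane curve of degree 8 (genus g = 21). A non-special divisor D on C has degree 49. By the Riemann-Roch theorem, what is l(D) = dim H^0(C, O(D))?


First, compute the genus of a smooth plane curve of degree 8:
g = (d-1)(d-2)/2 = (8-1)(8-2)/2 = 21
For a non-special divisor D (i.e., h^1(D) = 0), Riemann-Roch gives:
l(D) = deg(D) - g + 1
Since deg(D) = 49 >= 2g - 1 = 41, D is non-special.
l(D) = 49 - 21 + 1 = 29

29


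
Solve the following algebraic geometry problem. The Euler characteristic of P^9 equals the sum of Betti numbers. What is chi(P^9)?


The complex projective space P^9 has one cell in each even real dimension 0, 2, ..., 18.
The cohomology groups are H^{2k}(P^9) = Z for k = 0,...,9, and 0 otherwise.
Euler characteristic = sum of Betti numbers = 1 per even-dimensional cohomology group.
chi(P^9) = 9 + 1 = 10

10


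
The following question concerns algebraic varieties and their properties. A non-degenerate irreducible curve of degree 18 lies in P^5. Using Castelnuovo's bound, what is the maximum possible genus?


Castelnuovo's bound: write d - 1 = m(r-1) + epsilon with 0 <= epsilon < r-1.
d - 1 = 18 - 1 = 17
r - 1 = 5 - 1 = 4
17 = 4*4 + 1, so m = 4, epsilon = 1
pi(d, r) = m(m-1)(r-1)/2 + m*epsilon
= 4*3*4/2 + 4*1
= 48/2 + 4
= 24 + 4 = 28

28


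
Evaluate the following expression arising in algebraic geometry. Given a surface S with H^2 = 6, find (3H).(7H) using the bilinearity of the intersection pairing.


Using bilinearity of the intersection pairing on a surface S:
(aH).(bH) = ab * (H.H)
We have H^2 = 6.
D.E = (3H).(7H) = 3*7*6
= 21*6
= 126

126


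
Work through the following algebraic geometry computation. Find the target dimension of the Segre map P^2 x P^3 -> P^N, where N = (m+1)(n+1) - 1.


The Segre embedding maps P^m x P^n into P^N via
all products of coordinates from each factor.
N = (m+1)(n+1) - 1
N = (2+1)(3+1) - 1
N = 3*4 - 1
N = 12 - 1 = 11

11


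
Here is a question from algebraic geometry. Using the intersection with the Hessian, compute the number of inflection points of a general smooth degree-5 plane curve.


For a general smooth plane curve C of degree d, the inflection points are
the intersection of C with its Hessian curve, which has degree 3(d-2).
By Bezout, the total intersection number is d * 3(d-2) = 5 * 9 = 45.
For a general curve every flex is ordinary, so each contributes
multiplicity 1 to C·Hess(C), and the number of distinct inflection
points is 3d(d-2).
Inflection points = 3*5*(5-2) = 3*5*3 = 45

45


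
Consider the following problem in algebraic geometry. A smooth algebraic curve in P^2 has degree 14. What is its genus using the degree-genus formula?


Using the genus formula for smooth plane curves:
g = (d-1)(d-2)/2
g = (14-1)(14-2)/2
g = 13*12/2
g = 156/2 = 78

78


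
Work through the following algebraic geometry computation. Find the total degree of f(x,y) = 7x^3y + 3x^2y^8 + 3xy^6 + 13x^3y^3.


Examine each term for its total degree (sum of exponents).
  Term '7x^3y' has total degree 3+1 = 4.
  Term '3x^2y^8' has total degree 2+8 = 10.
  Term '3xy^6' has total degree 1+6 = 7.
  Term '13x^3y^3' has total degree 3+3 = 6.
The maximum total degree among all terms is 10.

10


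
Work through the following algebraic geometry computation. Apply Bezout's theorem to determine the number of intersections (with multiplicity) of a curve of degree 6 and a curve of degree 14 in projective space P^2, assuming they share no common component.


Bezout's theorem states the intersection count equals the product of degrees.
Intersection count = 6 * 14 = 84

84


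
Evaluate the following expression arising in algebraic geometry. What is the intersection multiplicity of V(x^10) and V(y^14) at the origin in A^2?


The intersection multiplicity of V(x^a) and V(y^b) at the origin is:
I(O; V(x^10), V(y^14)) = dim_k(k[x,y]/(x^10, y^14))
A basis for k[x,y]/(x^10, y^14) is the set of monomials x^i * y^j
where 0 <= i < 10 and 0 <= j < 14.
The number of such monomials is 10 * 14 = 140

140


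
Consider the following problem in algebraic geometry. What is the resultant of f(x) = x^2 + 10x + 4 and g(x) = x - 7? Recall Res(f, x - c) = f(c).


For Res(f, x - c), we evaluate f at x = c.
f(7) = 7^2 + 10*7 + 4
= 49 + 70 + 4
= 119 + 4 = 123
Res(f, g) = 123

123


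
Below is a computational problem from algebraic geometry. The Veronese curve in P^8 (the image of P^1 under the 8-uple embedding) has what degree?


The rational normal curve in P^8 is the image of P^1 under the 8-uple Veronese.
A general hyperplane in P^8 pulls back to a degree-8 form on P^1, which has 8 zeros,
so the curve meets a general hyperplane in 8 points. Degree = 8.

8


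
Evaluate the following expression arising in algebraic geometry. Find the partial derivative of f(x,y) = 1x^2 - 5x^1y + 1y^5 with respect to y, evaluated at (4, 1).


df/dy = (-5)*x^1 + 5*1*y^4
At (4,1): (-5)*4^1 + 5*1*1^4
= -20 + 5
= -15

-15


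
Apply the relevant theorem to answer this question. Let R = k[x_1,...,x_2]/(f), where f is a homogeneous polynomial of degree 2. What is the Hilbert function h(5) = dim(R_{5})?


For R = k[x_1,...,x_n]/(f) with f homogeneous of degree e:
The Hilbert series is (1 - t^e)/(1 - t)^n.
So h(d) = C(d+n-1, n-1) - C(d-e+n-1, n-1) for d >= e.
With n=2, e=2, d=5:
C(5+2-1, 2-1) = C(6, 1) = 6
C(5-2+2-1, 2-1) = C(4, 1) = 4
h(5) = 6 - 4 = 2

2


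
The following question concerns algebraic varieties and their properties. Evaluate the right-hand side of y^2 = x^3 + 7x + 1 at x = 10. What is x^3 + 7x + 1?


Compute x^3 + 7x + 1 at x = 10:
x^3 = 10^3 = 1000
7*x = 7*10 = 70
Sum: 1000 + 70 + 1 = 1071

1071


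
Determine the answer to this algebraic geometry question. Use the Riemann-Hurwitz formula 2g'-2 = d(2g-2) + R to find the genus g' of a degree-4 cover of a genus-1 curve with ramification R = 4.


Riemann-Hurwitz formula: 2g' - 2 = d(2g - 2) + R
Given: d = 4, g = 1, R = 4
2g' - 2 = 4*(2*1 - 2) + 4
2g' - 2 = 4*0 + 4
2g' - 2 = 0 + 4 = 4
2g' = 6
g' = 3

3


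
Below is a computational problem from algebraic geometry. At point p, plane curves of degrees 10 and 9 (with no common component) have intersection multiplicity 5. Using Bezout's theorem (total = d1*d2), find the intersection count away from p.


By Bezout's theorem, the total intersection number is d1 * d2.
Total = 10 * 9 = 90
Intersection multiplicity at p = 5
Remaining intersections = 90 - 5 = 85

85


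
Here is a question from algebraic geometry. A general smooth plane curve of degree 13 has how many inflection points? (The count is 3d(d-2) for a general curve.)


For a general smooth plane curve C of degree d, the inflection points are
the intersection of C with its Hessian curve, which has degree 3(d-2).
By Bezout, the total intersection number is d * 3(d-2) = 13 * 33 = 429.
For a general curve every flex is ordinary, so each contributes
multiplicity 1 to C·Hess(C), and the number of distinct inflection
points is 3d(d-2).
Inflection points = 3*13*(13-2) = 3*13*11 = 429

429


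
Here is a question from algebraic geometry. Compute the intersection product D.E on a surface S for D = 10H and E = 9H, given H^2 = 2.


Using bilinearity of the intersection pairing on a surface S:
(aH).(bH) = ab * (H.H)
We have H^2 = 2.
D.E = (10H).(9H) = 10*9*2
= 90*2
= 180

180


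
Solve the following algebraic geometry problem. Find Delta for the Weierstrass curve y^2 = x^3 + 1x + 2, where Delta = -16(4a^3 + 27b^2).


Compute each component:
4a^3 = 4*1^3 = 4*1 = 4
27b^2 = 27*2^2 = 27*4 = 108
4a^3 + 27b^2 = 4 + 108 = 112
Delta = -16*112 = -1792

-1792


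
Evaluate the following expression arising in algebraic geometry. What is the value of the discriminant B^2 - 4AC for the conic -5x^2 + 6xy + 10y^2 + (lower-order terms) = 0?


The discriminant of a conic Ax^2 + Bxy + Cy^2 + ... = 0 is B^2 - 4AC.
B^2 = 6^2 = 36
4AC = 4*(-5)*10 = -200
Discriminant = 36 + 200 = 236

236


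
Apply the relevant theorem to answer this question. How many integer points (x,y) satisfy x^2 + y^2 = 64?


Systematically check integer values of x where x^2 <= 64.
For each valid x, check if 64 - x^2 is a perfect square.
x=0: 64 - 0 = 64, sqrt = 8 (valid)
x=8: 64 - 64 = 0, sqrt = 0 (valid)
Total integer solutions found: 4

4


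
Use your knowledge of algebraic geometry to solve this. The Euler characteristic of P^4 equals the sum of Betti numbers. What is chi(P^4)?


The complex projective space P^4 has one cell in each even real dimension 0, 2, ..., 8.
The cohomology groups are H^{2k}(P^4) = Z for k = 0,...,4, and 0 otherwise.
Euler characteristic = sum of Betti numbers = 1 per even-dimensional cohomology group.
chi(P^4) = 4 + 1 = 5

5


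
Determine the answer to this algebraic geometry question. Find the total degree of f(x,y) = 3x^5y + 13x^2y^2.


Examine each term for its total degree (sum of exponents).
  Term '3x^5y' has total degree 5+1 = 6.
  Term '13x^2y^2' has total degree 2+2 = 4.
The maximum total degree among all terms is 6.

6


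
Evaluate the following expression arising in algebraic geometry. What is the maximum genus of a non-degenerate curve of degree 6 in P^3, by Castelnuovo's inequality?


Castelnuovo's bound: write d - 1 = m(r-1) + epsilon with 0 <= epsilon < r-1.
d - 1 = 6 - 1 = 5
r - 1 = 3 - 1 = 2
5 = 2*2 + 1, so m = 2, epsilon = 1
pi(d, r) = m(m-1)(r-1)/2 + m*epsilon
= 2*1*2/2 + 2*1
= 4/2 + 2
= 2 + 2 = 4

4


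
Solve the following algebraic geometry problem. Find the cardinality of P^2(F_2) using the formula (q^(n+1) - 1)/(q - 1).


P^2(F_2) has (q^(n+1) - 1)/(q - 1) points.
= 2^2 + 2^1 + 2^0
= 4 + 2 + 1
= 7

7


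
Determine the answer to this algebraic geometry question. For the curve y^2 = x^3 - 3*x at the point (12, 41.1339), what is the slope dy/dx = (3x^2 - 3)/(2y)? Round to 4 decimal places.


Using implicit differentiation of y^2 = x^3 - 3*x:
2y * dy/dx = 3x^2 - 3
dy/dx = (3x^2 - 3)/(2y)
Numerator: 3*12^2 - 3 = 429
Denominator: 2*41.1339 = 82.2678
dy/dx = 429/82.2678 = 5.2147

5.2147


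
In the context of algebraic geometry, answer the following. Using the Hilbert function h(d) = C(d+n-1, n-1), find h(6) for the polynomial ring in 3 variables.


The Hilbert function for the polynomial ring in 3 variables is:
h(d) = C(d+n-1, n-1)
h(6) = C(6+3-1, 3-1) = C(8, 2)
= 8! / (2! * 6!)
= 28

28


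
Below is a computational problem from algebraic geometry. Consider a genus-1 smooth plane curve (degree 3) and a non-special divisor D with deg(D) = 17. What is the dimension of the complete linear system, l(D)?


First, compute the genus of a smooth plane curve of degree 3:
g = (d-1)(d-2)/2 = (3-1)(3-2)/2 = 1
For a non-special divisor D (i.e., h^1(D) = 0), Riemann-Roch gives:
l(D) = deg(D) - g + 1
Since deg(D) = 17 >= 2g - 1 = 1, D is non-special.
l(D) = 17 - 1 + 1 = 17

17


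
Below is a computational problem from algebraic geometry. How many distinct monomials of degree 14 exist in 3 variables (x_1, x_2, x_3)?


The number of degree-14 monomials in 3 variables is C(d+n-1, n-1).
= C(14+3-1, 3-1) = C(16, 2)
= 120

120


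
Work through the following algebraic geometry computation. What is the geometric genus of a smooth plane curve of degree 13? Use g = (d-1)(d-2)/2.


Using the genus formula for smooth plane curves:
g = (d-1)(d-2)/2
g = (13-1)(13-2)/2
g = 12*11/2
g = 132/2 = 66

66


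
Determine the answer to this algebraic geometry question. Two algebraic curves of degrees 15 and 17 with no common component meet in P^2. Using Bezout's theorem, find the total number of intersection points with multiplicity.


Bezout's theorem states the intersection count equals the product of degrees.
Intersection count = 15 * 17 = 255

255


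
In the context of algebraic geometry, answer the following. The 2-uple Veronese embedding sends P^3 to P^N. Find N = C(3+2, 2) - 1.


The Veronese embedding v_d: P^n -> P^N maps each point to all
degree-d monomials in n+1 homogeneous coordinates.
N = C(n+d, d) - 1
N = C(3+2, 2) - 1
N = C(5, 2) - 1
C(5, 2) = 10
N = 10 - 1 = 9

9


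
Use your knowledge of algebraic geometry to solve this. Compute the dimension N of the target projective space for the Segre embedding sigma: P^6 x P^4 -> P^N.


The Segre embedding maps P^m x P^n into P^N via
all products of coordinates from each factor.
N = (m+1)(n+1) - 1
N = (6+1)(4+1) - 1
N = 7*5 - 1
N = 35 - 1 = 34

34


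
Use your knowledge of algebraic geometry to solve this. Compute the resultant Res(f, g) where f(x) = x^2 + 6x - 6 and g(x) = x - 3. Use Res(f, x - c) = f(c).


For Res(f, x - c), we evaluate f at x = c.
f(3) = 3^2 + 6*3 - 6
= 9 + 18 - 6
= 27 - 6 = 21
Res(f, g) = 21

21


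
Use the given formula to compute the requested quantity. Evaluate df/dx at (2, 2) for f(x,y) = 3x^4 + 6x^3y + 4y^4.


df/dx = 4*3*x^3 + 3*6*x^2*y
At (2,2): 4*3*2^3 + 3*6*2^2*2
= 96 + 144
= 240

240


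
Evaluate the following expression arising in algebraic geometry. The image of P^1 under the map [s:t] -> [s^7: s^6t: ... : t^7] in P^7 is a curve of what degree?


The rational normal curve in P^7 is the image of P^1 under the 7-uple Veronese.
A general hyperplane in P^7 pulls back to a degree-7 form on P^1, which has 7 zeros,
so the curve meets a general hyperplane in 7 points. Degree = 7.

7


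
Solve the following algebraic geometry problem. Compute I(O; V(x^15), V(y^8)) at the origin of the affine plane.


The intersection multiplicity of V(x^a) and V(y^b) at the origin is:
I(O; V(x^15), V(y^8)) = dim_k(k[x,y]/(x^15, y^8))
A basis for k[x,y]/(x^15, y^8) is the set of monomials x^i * y^j
where 0 <= i < 15 and 0 <= j < 8.
The number of such monomials is 15 * 8 = 120

120


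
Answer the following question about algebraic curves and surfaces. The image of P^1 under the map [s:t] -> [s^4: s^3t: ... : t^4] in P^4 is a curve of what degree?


The rational normal curve in P^4 is the image of P^1 under the 4-uple Veronese.
A general hyperplane in P^4 pulls back to a degree-4 form on P^1, which has 4 zeros,
so the curve meets a general hyperplane in 4 points. Degree = 4.

4


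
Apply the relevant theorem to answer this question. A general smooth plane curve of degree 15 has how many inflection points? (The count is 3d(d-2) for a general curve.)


For a general smooth plane curve C of degree d, the inflection points are
the intersection of C with its Hessian curve, which has degree 3(d-2).
By Bezout, the total intersection number is d * 3(d-2) = 15 * 39 = 585.
For a general curve every flex is ordinary, so each contributes
multiplicity 1 to C·Hess(C), and the number of distinct inflection
points is 3d(d-2).
Inflection points = 3*15*(15-2) = 3*15*13 = 585

585


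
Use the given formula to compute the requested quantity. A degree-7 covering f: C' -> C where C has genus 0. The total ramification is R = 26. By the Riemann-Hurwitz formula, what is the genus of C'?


Riemann-Hurwitz formula: 2g' - 2 = d(2g - 2) + R
Given: d = 7, g = 0, R = 26
2g' - 2 = 7*(2*0 - 2) + 26
2g' - 2 = 7*(-2) + 26
2g' - 2 = -14 + 26 = 12
2g' = 14
g' = 7

7


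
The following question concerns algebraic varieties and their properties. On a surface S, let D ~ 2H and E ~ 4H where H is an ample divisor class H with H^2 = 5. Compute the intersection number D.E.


Using bilinearity of the intersection pairing on a surface S:
(aH).(bH) = ab * (H.H)
We have H^2 = 5.
D.E = (2H).(4H) = 2*4*5
= 8*5
= 40

40


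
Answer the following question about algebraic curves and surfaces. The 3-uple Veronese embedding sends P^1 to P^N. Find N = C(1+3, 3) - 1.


The Veronese embedding v_d: P^n -> P^N maps each point to all
degree-d monomials in n+1 homogeneous coordinates.
N = C(n+d, d) - 1
N = C(1+3, 3) - 1
N = C(4, 3) - 1
C(4, 3) = 4
N = 4 - 1 = 3

3


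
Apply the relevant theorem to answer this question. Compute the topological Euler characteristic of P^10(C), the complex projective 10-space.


The complex projective space P^10 has one cell in each even real dimension 0, 2, ..., 20.
The cohomology groups are H^{2k}(P^10) = Z for k = 0,...,10, and 0 otherwise.
Euler characteristic = sum of Betti numbers = 1 per even-dimensional cohomology group.
chi(P^10) = 10 + 1 = 11

11


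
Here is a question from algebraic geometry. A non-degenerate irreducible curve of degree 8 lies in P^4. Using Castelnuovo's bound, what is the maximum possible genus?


Castelnuovo's bound: write d - 1 = m(r-1) + epsilon with 0 <= epsilon < r-1.
d - 1 = 8 - 1 = 7
r - 1 = 4 - 1 = 3
7 = 2*3 + 1, so m = 2, epsilon = 1
pi(d, r) = m(m-1)(r-1)/2 + m*epsilon
= 2*1*3/2 + 2*1
= 6/2 + 2
= 3 + 2 = 5

5


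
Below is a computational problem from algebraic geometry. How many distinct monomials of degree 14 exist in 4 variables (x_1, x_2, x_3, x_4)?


The number of degree-14 monomials in 4 variables is C(d+n-1, n-1).
= C(14+4-1, 4-1) = C(17, 3)
= 680

680


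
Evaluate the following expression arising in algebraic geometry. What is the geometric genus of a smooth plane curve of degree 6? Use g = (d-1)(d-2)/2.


Using the genus formula for smooth plane curves:
g = (d-1)(d-2)/2
g = (6-1)(6-2)/2
g = 5*4/2
g = 20/2 = 10

10


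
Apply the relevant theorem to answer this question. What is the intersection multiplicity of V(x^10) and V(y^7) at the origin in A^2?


The intersection multiplicity of V(x^a) and V(y^b) at the origin is:
I(O; V(x^10), V(y^7)) = dim_k(k[x,y]/(x^10, y^7))
A basis for k[x,y]/(x^10, y^7) is the set of monomials x^i * y^j
where 0 <= i < 10 and 0 <= j < 7.
The number of such monomials is 10 * 7 = 70

70


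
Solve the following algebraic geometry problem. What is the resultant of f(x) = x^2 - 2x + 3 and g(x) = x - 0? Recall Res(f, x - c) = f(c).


For Res(f, x - c), we evaluate f at x = c.
f(0) = 0^2 - 2*0 + 3
= 0 + 0 + 3
= 0 + 3 = 3
Res(f, g) = 3

3


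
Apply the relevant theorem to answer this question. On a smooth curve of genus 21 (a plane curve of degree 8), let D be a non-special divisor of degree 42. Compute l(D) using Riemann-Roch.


First, compute the genus of a smooth plane curve of degree 8:
g = (d-1)(d-2)/2 = (8-1)(8-2)/2 = 21
For a non-special divisor D (i.e., h^1(D) = 0), Riemann-Roch gives:
l(D) = deg(D) - g + 1
Since deg(D) = 42 >= 2g - 1 = 41, D is non-special.
l(D) = 42 - 21 + 1 = 22

22


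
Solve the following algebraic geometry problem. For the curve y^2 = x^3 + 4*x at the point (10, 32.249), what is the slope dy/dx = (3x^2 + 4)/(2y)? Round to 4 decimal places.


Using implicit differentiation of y^2 = x^3 + 4*x:
2y * dy/dx = 3x^2 + 4
dy/dx = (3x^2 + 4)/(2y)
Numerator: 3*10^2 + 4 = 304
Denominator: 2*32.249 = 64.498
dy/dx = 304/64.498 = 4.7133

4.7133


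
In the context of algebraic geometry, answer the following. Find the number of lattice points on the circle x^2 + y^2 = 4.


Systematically check integer values of x where x^2 <= 4.
For each valid x, check if 4 - x^2 is a perfect square.
x=0: 4 - 0 = 4, sqrt = 2 (valid)
x=2: 4 - 4 = 0, sqrt = 0 (valid)
Total integer solutions found: 4

4


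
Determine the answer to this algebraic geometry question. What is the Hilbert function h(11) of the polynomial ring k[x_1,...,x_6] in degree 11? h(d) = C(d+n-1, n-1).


The Hilbert function for the polynomial ring in 6 variables is:
h(d) = C(d+n-1, n-1)
h(11) = C(11+6-1, 6-1) = C(16, 5)
= 16! / (5! * 11!)
= 4368

4368


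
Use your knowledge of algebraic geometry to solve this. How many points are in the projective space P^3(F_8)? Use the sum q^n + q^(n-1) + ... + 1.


P^3(F_8) has (q^(n+1) - 1)/(q - 1) points.
= 8^3 + 8^2 + 8^1 + 8^0
= 512 + 64 + 8 + 1
= 585

585


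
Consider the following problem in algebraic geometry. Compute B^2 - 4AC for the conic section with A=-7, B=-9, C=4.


The discriminant of a conic Ax^2 + Bxy + Cy^2 + ... = 0 is B^2 - 4AC.
B^2 = (-9)^2 = 81
4AC = 4*(-7)*4 = -112
Discriminant = 81 + 112 = 193

193


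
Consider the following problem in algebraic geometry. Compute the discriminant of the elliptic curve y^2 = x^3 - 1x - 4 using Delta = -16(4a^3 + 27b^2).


Compute each component:
4a^3 = 4*(-1)^3 = 4*(-1) = -4
27b^2 = 27*(-4)^2 = 27*16 = 432
4a^3 + 27b^2 = -4 + 432 = 428
Delta = -16*428 = -6848

-6848


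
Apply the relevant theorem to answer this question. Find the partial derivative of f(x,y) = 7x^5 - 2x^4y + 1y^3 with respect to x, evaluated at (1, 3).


df/dx = 5*7*x^4 + 4*(-2)*x^3*y
At (1,3): 5*7*1^4 + 4*(-2)*1^3*3
= 35 - 24
= 11

11


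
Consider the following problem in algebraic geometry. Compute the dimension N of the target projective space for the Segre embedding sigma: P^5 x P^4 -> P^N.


The Segre embedding maps P^m x P^n into P^N via
all products of coordinates from each factor.
N = (m+1)(n+1) - 1
N = (5+1)(4+1) - 1
N = 6*5 - 1
N = 30 - 1 = 29

29


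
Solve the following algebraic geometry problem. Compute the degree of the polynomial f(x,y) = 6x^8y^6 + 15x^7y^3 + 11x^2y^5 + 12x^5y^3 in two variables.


Examine each term for its total degree (sum of exponents).
  Term '6x^8y^6' has total degree 8+6 = 14.
  Term '15x^7y^3' has total degree 7+3 = 10.
  Term '11x^2y^5' has total degree 2+5 = 7.
  Term '12x^5y^3' has total degree 5+3 = 8.
The maximum total degree among all terms is 14.

14


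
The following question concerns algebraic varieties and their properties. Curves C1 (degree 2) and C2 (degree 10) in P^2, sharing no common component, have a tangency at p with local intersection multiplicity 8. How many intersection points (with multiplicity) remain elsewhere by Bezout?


By Bezout's theorem, the total intersection number is d1 * d2.
Total = 2 * 10 = 20
Intersection multiplicity at p = 8
Remaining intersections = 20 - 8 = 12

12


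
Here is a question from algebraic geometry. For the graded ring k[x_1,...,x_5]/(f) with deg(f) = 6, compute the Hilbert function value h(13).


For R = k[x_1,...,x_n]/(f) with f homogeneous of degree e:
The Hilbert series is (1 - t^e)/(1 - t)^n.
So h(d) = C(d+n-1, n-1) - C(d-e+n-1, n-1) for d >= e.
With n=5, e=6, d=13:
C(13+5-1, 5-1) = C(17, 4) = 2380
C(13-6+5-1, 5-1) = C(11, 4) = 330
h(13) = 2380 - 330 = 2050

2050


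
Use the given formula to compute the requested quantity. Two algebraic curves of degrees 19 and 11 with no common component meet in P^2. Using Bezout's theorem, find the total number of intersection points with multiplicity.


Bezout's theorem states the intersection count equals the product of degrees.
Intersection count = 19 * 11 = 209

209


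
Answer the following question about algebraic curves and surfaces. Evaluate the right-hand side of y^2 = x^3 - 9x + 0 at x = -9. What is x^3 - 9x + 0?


Compute x^3 - 9x + 0 at x = -9:
x^3 = (-9)^3 = -729
(-9)*x = (-9)*(-9) = 81
Sum: -729 + 81 + 0 = -648

-648


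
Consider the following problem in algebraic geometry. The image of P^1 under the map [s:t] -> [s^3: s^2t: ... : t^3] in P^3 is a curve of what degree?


The rational normal curve in P^3 is the image of P^1 under the 3-uple Veronese.
A general hyperplane in P^3 pulls back to a degree-3 form on P^1, which has 3 zeros,
so the curve meets a general hyperplane in 3 points. Degree = 3.

3


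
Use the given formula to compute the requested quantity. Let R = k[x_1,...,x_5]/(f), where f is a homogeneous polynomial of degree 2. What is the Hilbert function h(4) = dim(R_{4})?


For R = k[x_1,...,x_n]/(f) with f homogeneous of degree e:
The Hilbert series is (1 - t^e)/(1 - t)^n.
So h(d) = C(d+n-1, n-1) - C(d-e+n-1, n-1) for d >= e.
With n=5, e=2, d=4:
C(4+5-1, 5-1) = C(8, 4) = 70
C(4-2+5-1, 5-1) = C(6, 4) = 15
h(4) = 70 - 15 = 55

55


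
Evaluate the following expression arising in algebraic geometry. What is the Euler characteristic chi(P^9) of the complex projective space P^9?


The complex projective space P^9 has one cell in each even real dimension 0, 2, ..., 18.
The cohomology groups are H^{2k}(P^9) = Z for k = 0,...,9, and 0 otherwise.
Euler characteristic = sum of Betti numbers = 1 per even-dimensional cohomology group.
chi(P^9) = 9 + 1 = 10

10
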